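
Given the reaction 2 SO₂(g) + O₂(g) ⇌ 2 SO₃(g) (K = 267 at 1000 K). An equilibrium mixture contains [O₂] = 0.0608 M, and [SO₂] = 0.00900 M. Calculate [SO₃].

[SO₃] = 0.0363 M

At equilibrium, K = [SO₃]² / ([SO₂]²·[O₂]) = 267.
([SO₃])² / ((0.00900)²·(0.0608)) = 267
[SO₃]² = 0.00131 ⇒ [SO₃] = 0.0363 M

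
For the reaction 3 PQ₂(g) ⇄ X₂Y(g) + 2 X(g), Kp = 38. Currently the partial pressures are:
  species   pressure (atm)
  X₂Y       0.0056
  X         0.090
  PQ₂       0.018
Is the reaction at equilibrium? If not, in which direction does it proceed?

Qp = P(X₂Y)·P(X)² / P(PQ₂)³ = (0.0056)·(0.090)² / (0.018)³ = 7.8
Qp = 7.8 < Kp = 38, so the forward reaction proceeds.

to the right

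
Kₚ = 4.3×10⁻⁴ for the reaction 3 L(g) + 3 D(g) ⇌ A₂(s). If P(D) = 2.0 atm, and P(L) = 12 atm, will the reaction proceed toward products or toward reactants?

(A₂ is a pure solid — omitted from Qₚ.)
Qₚ = 1 / (P(L)³·P(D)³) = 1 / ((12)³·(2.0)³) = 7.2×10⁻⁵
Qₚ = 7.2×10⁻⁵ < Kₚ = 4.3×10⁻⁴, so the forward reaction proceeds.

forward (toward products)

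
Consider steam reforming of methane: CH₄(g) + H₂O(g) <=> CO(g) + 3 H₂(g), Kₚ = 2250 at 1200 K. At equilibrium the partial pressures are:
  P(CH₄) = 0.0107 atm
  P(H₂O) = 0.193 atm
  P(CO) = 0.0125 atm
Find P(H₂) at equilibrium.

P(H₂) = 7.19 atm

At equilibrium, Kₚ = P(CO)·P(H₂)³ / (P(CH₄)·P(H₂O)) = 2250.
(0.0125)·(P(H₂))³ / ((0.0107)·(0.193)) = 2250
P(H₂)³ = 372 ⇒ P(H₂) = 7.19 atm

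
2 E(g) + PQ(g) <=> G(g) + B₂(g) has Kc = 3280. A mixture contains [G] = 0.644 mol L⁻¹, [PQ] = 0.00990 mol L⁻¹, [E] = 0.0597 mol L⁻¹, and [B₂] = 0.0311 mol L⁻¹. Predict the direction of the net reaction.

forward (toward products)

Qc = [G]·[B₂] / ([E]²·[PQ]) = (0.644)·(0.0311) / ((0.0597)²·(0.00990)) = 568
Qc = 568 < Kc = 3280, so the forward reaction proceeds.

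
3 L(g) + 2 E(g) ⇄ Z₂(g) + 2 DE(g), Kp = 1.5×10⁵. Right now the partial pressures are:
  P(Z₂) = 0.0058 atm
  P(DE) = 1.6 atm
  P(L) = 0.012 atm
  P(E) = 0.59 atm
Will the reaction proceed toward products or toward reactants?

Qp = P(Z₂)·P(DE)² / (P(L)³·P(E)²) = (0.0058)·(1.6)² / ((0.012)³·(0.59)²) = 25000
Qp = 25000 < Kp = 1.5×10⁵, so the forward reaction proceeds.

toward products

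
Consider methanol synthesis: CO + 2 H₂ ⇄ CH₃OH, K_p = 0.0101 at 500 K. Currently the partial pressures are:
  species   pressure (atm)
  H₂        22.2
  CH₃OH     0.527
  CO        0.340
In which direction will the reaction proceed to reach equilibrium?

Q_p = P(CH₃OH) / (P(CO)·P(H₂)²) = (0.527) / ((0.340)·(22.2)²) = 0.00315
Q_p = 0.00315 < K_p = 0.0101, so the forward reaction proceeds.

toward products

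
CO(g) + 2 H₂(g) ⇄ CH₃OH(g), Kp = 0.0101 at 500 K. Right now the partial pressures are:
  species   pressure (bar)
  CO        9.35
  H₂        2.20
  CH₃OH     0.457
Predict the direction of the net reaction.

Qp = P(CH₃OH) / (P(CO)·P(H₂)²) = (0.457) / ((9.35)·(2.20)²) = 0.0101
Qp = 0.0101 = Kp, so the system is already at equilibrium.

neither direction; the system is at equilibrium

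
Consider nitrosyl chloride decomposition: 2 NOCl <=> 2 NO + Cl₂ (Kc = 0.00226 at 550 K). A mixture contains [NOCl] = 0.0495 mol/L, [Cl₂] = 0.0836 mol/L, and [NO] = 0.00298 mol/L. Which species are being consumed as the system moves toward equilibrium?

Qc = [NO]²·[Cl₂] / [NOCl]² = (0.00298)²·(0.0836) / (0.0495)² = 3.03e-4
Qc = 3.03e-4 < Kc = 0.00226: net forward reaction.

NOCl (reactants)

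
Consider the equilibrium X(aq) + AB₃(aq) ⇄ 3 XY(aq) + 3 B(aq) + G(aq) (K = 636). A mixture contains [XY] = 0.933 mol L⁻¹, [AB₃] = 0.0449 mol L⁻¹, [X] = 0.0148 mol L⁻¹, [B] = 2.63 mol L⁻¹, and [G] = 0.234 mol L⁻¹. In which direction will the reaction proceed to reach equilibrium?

in the reverse direction

Q = [XY]³·[B]³·[G] / ([X]·[AB₃]) = (0.933)³·(2.63)³·(0.234) / ((0.0148)·(0.0449)) = 5200
Q = 5200 > K = 636, so the reverse reaction proceeds.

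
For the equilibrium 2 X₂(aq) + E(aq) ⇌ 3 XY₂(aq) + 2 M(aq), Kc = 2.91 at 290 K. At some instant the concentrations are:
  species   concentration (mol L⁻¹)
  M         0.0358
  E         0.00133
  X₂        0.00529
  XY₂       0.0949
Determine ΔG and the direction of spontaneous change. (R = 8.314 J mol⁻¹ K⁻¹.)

ΔG = 5.58 kJ/mol; the forward reaction is non-spontaneous

Qc = [XY₂]³·[M]² / ([X₂]²·[E]) = (0.0949)³·(0.0358)² / ((0.00529)²·(0.00133)) = 29.4
ΔG = RT ln(Qc/Kc) = (8.314 J mol⁻¹ K⁻¹)(290 K) × ln(29.4/2.91)
   = (2.411 kJ/mol)(2.313) = 5.58 kJ/mol
ΔG > 0, so the forward reaction is non-spontaneous (proceeds in reverse).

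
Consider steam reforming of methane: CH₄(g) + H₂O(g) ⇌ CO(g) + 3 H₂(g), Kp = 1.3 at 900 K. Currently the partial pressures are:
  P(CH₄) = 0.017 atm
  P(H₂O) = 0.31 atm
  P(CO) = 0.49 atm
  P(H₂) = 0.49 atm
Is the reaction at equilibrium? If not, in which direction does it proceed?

reverse (toward reactants)

Qp = P(CO)·P(H₂)³ / (P(CH₄)·P(H₂O)) = (0.49)·(0.49)³ / ((0.017)·(0.31)) = 11
Qp = 11 > Kp = 1.3, so the reverse reaction proceeds.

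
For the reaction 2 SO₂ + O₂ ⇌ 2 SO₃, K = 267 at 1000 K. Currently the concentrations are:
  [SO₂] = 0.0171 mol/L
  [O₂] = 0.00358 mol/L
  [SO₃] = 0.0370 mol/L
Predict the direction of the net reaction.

toward reactants

Q = [SO₃]² / ([SO₂]²·[O₂]) = (0.0370)² / ((0.0171)²·(0.00358)) = 1310
Q = 1310 > K = 267, so the reverse reaction proceeds.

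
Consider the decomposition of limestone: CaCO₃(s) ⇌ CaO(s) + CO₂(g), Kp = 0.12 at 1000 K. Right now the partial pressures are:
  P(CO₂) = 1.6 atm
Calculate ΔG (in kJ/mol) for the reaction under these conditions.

ΔG = 21.5 kJ/mol

(CaCO₃, CaO are pure solids — omitted from Qp.)
Qp = P(CO₂) = 1.60
ΔG = RT ln(Qp/Kp) = (8.314 J mol⁻¹ K⁻¹)(1000 K) × ln(1.60/0.12)
   = (8.314 kJ/mol)(2.590) = 21.5 kJ/mol
ΔG > 0, so the forward reaction is non-spontaneous (proceeds in reverse).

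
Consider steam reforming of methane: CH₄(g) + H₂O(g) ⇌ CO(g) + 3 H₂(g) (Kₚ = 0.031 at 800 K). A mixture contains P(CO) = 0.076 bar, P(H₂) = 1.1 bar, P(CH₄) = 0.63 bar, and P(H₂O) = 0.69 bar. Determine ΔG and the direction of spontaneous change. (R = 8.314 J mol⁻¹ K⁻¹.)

Qₚ = P(CO)·P(H₂)³ / (P(CH₄)·P(H₂O)) = (0.076)·(1.1)³ / ((0.63)·(0.69)) = 0.233
ΔG = RT ln(Qₚ/Kₚ) = (8.314 J mol⁻¹ K⁻¹)(800 K) × ln(0.233/0.031)
   = (6.651 kJ/mol)(2.017) = 13.4 kJ/mol
ΔG > 0, so the forward reaction is non-spontaneous (proceeds in reverse).

ΔG = 13.4 kJ/mol; the forward reaction is non-spontaneous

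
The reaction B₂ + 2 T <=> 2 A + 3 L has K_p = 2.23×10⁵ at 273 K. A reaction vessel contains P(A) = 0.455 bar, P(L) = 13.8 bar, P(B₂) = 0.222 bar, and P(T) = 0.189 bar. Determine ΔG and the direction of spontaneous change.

ΔG = -2.68 kJ/mol; the forward reaction is spontaneous

Q_p = P(A)²·P(L)³ / (P(B₂)·P(T)²) = (0.455)²·(13.8)³ / ((0.222)·(0.189)²) = 68600
ΔG = RT ln(Q_p/K_p) = (8.314 J mol⁻¹ K⁻¹)(273 K) × ln(68600/2.23×10⁵)
   = (2.270 kJ/mol)(-1.179) = -2.68 kJ/mol
ΔG < 0, so the forward reaction is spontaneous (proceeds forward).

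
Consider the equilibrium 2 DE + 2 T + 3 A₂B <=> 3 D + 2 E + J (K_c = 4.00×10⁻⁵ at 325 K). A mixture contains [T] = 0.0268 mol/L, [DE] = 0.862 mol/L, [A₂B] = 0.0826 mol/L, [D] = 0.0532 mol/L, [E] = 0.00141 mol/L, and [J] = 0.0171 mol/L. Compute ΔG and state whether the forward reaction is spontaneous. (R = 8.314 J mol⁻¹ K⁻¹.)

Q_c = [D]³·[E]²·[J] / ([DE]²·[T]²·[A₂B]³) = (0.0532)³·(0.00141)²·(0.0171) / ((0.862)²·(0.0268)²·(0.0826)³) = 1.70×10⁻⁵
ΔG = RT ln(Q_c/K_c) = (8.314 J mol⁻¹ K⁻¹)(325 K) × ln(1.70×10⁻⁵/4.00×10⁻⁵)
   = (2.702 kJ/mol)(-0.8557) = -2.31 kJ/mol
ΔG < 0, so the forward reaction is spontaneous (proceeds forward).

ΔG = -2.31 kJ/mol; the forward reaction is spontaneous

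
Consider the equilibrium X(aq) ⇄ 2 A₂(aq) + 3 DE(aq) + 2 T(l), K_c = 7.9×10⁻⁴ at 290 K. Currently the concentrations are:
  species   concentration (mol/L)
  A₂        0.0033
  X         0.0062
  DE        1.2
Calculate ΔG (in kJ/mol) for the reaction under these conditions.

ΔG = 3.25 kJ/mol

(T is a pure liquid — omitted from Q_c.)
Q_c = [A₂]²·[DE]³ / [X] = (0.0033)²·(1.2)³ / (0.0062) = 0.00304
ΔG = RT ln(Q_c/K_c) = (8.314 J mol⁻¹ K⁻¹)(290 K) × ln(0.00304/7.9×10⁻⁴)
   = (2.411 kJ/mol)(1.348) = 3.25 kJ/mol
ΔG > 0, so the forward reaction is non-spontaneous (proceeds in reverse).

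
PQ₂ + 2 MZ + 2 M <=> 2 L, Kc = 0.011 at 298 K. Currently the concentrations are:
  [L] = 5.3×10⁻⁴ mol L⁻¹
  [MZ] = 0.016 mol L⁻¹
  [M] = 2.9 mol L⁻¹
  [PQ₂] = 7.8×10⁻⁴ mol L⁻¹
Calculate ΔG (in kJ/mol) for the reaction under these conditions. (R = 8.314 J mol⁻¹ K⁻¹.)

ΔG = 6.74 kJ/mol

Qc = [L]² / ([PQ₂]·[MZ]²·[M]²) = (5.3×10⁻⁴)² / ((7.8×10⁻⁴)·(0.016)²·(2.9)²) = 0.167
ΔG = RT ln(Qc/Kc) = (8.314 J mol⁻¹ K⁻¹)(298 K) × ln(0.167/0.011)
   = (2.478 kJ/mol)(2.720) = 6.74 kJ/mol
ΔG > 0, so the forward reaction is non-spontaneous (proceeds in reverse).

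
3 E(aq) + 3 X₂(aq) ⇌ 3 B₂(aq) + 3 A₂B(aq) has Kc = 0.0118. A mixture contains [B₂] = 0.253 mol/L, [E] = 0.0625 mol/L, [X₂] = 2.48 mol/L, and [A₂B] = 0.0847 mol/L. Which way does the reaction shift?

to the right

Qc = [B₂]³·[A₂B]³ / ([E]³·[X₂]³) = (0.253)³·(0.0847)³ / ((0.0625)³·(2.48)³) = 0.00264
Qc = 0.00264 < Kc = 0.0118, so the forward reaction proceeds.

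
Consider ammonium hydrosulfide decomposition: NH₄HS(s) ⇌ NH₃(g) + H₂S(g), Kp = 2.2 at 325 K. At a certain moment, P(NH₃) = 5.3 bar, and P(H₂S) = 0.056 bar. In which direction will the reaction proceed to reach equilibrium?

to the right

(NH₄HS is a pure solid — omitted from Qp.)
Qp = P(NH₃)·P(H₂S) = (5.3)·(0.056) = 0.30
Qp = 0.30 < Kp = 2.2, so the forward reaction proceeds.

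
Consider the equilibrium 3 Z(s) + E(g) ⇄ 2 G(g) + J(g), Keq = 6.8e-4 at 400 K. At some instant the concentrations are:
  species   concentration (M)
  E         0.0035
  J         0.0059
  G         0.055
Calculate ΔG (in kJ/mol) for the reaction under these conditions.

ΔG = 6.70 kJ/mol

(Z is a pure solid — omitted from Q.)
Q = [G]²·[J] / [E] = (0.055)²·(0.0059) / (0.0035) = 0.00510
ΔG = RT ln(Q/Keq) = (8.314 J mol⁻¹ K⁻¹)(400 K) × ln(0.00510/6.8e-4)
   = (3.326 kJ/mol)(2.015) = 6.70 kJ/mol
ΔG > 0, so the forward reaction is non-spontaneous (proceeds in reverse).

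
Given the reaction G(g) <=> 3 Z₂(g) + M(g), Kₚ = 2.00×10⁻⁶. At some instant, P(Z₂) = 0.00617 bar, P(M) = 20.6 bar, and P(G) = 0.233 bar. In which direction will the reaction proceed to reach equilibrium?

toward reactants

Qₚ = P(Z₂)³·P(M) / P(G) = (0.00617)³·(20.6) / (0.233) = 2.08×10⁻⁵
Qₚ = 2.08×10⁻⁵ > Kₚ = 2.00×10⁻⁶, so the reverse reaction proceeds.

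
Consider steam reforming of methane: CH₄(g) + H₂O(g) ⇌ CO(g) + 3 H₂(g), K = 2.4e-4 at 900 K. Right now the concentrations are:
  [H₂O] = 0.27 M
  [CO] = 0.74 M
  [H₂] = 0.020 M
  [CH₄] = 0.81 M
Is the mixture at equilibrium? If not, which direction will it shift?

Q = [CO]·[H₂]³ / ([CH₄]·[H₂O]) = (0.74)·(0.020)³ / ((0.81)·(0.27)) = 2.7e-5
Q = 2.7e-5 < K = 2.4e-4: net forward reaction.

no; Q < K, reaction proceeds forward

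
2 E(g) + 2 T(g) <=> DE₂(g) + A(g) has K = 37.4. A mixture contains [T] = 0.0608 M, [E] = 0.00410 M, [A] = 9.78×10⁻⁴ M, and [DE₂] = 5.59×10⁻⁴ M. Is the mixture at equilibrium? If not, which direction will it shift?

no; Q < K, reaction proceeds forward

Q = [DE₂]·[A] / ([E]²·[T]²) = (5.59×10⁻⁴)·(9.78×10⁻⁴) / ((0.00410)²·(0.0608)²) = 8.80
Q = 8.80 < K = 37.4: net forward reaction.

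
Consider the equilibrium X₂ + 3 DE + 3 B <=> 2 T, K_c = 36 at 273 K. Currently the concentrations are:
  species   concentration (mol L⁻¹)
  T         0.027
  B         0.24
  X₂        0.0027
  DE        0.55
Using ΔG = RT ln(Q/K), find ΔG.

Q_c = [T]² / ([X₂]·[DE]³·[B]³) = (0.027)² / ((0.0027)·(0.55)³·(0.24)³) = 117
ΔG = RT ln(Q_c/K_c) = (8.314 J mol⁻¹ K⁻¹)(273 K) × ln(117/36)
   = (2.270 kJ/mol)(1.179) = 2.68 kJ/mol
ΔG > 0, so the forward reaction is non-spontaneous (proceeds in reverse).

ΔG = 2.68 kJ/mol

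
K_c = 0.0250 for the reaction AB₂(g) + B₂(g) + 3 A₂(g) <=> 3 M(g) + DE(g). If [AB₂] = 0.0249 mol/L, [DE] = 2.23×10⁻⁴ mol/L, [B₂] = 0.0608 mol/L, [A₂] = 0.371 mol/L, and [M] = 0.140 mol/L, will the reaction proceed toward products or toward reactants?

to the right

Q_c = [M]³·[DE] / ([AB₂]·[B₂]·[A₂]³) = (0.140)³·(2.23×10⁻⁴) / ((0.0249)·(0.0608)·(0.371)³) = 0.00792
Q_c = 0.00792 < K_c = 0.0250, so the forward reaction proceeds.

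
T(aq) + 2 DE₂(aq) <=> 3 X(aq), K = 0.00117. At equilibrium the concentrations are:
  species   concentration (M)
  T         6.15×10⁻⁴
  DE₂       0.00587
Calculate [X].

At equilibrium, K = [X]³ / ([T]·[DE₂]²) = 0.00117.
([X])³ / ((6.15×10⁻⁴)·(0.00587)²) = 0.00117
[X]³ = 2.48×10⁻¹¹ ⇒ [X] = 2.92×10⁻⁴ M

[X] = 2.92×10⁻⁴ M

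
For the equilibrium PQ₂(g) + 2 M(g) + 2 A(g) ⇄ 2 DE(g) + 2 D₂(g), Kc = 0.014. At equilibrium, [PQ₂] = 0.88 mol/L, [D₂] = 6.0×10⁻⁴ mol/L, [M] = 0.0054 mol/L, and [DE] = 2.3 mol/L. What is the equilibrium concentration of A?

At equilibrium, Kc = [DE]²·[D₂]² / ([PQ₂]·[M]²·[A]²) = 0.014.
(2.3)²·(6.0×10⁻⁴)² / ((0.88)·(0.0054)²·([A])²) = 0.014
[A]² = 5.30 ⇒ [A] = 2.3 mol/L

[A] = 2.3 mol/L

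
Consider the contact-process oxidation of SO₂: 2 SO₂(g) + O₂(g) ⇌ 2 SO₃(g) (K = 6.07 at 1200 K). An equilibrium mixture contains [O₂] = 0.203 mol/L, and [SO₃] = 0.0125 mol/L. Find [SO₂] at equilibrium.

[SO₂] = 0.0113 mol/L

At equilibrium, K = [SO₃]² / ([SO₂]²·[O₂]) = 6.07.
(0.0125)² / (([SO₂])²·(0.203)) = 6.07
[SO₂]² = 1.27×10⁻⁴ ⇒ [SO₂] = 0.0113 mol/L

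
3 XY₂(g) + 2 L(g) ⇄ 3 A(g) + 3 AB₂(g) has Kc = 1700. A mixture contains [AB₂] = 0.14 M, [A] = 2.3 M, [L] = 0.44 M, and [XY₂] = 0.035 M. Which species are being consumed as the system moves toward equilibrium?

A, AB₂ (products)

Qc = [A]³·[AB₂]³ / ([XY₂]³·[L]²) = (2.3)³·(0.14)³ / ((0.035)³·(0.44)²) = 4000
Qc = 4000 > Kc = 1700: net reverse reaction.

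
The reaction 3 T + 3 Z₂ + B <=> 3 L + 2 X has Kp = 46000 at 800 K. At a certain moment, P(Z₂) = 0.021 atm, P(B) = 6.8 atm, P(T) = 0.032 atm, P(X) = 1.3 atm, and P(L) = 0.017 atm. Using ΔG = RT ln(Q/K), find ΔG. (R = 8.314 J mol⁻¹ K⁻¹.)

ΔG = -16.2 kJ/mol

Qp = P(L)³·P(X)² / (P(T)³·P(Z₂)³·P(B)) = (0.017)³·(1.3)² / ((0.032)³·(0.021)³·(6.8)) = 4020
ΔG = RT ln(Qp/Kp) = (8.314 J mol⁻¹ K⁻¹)(800 K) × ln(4020/46000)
   = (6.651 kJ/mol)(-2.437) = -16.2 kJ/mol
ΔG < 0, so the forward reaction is spontaneous (proceeds forward).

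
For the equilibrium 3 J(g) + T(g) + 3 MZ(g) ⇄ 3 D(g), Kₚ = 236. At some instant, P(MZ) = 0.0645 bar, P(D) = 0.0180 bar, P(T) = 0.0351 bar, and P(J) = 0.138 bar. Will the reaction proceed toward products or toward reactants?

at equilibrium

Qₚ = P(D)³ / (P(J)³·P(T)·P(MZ)³) = (0.0180)³ / ((0.138)³·(0.0351)·(0.0645)³) = 236
Qₚ = 236 = Kₚ, so the system is already at equilibrium.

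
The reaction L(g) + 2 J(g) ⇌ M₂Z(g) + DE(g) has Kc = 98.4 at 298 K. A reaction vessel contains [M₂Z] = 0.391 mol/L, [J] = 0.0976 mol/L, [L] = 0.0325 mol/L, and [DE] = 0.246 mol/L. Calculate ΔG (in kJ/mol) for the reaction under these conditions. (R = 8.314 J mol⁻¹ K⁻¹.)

ΔG = 2.85 kJ/mol

Qc = [M₂Z]·[DE] / ([L]·[J]²) = (0.391)·(0.246) / ((0.0325)·(0.0976)²) = 311
ΔG = RT ln(Qc/Kc) = (8.314 J mol⁻¹ K⁻¹)(298 K) × ln(311/98.4)
   = (2.478 kJ/mol)(1.151) = 2.85 kJ/mol
ΔG > 0, so the forward reaction is non-spontaneous (proceeds in reverse).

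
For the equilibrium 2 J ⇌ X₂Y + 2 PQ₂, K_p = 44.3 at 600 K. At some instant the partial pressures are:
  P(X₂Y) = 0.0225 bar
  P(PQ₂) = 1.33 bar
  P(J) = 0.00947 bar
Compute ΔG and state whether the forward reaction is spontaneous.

ΔG = 11.5 kJ/mol; the forward reaction is non-spontaneous

Q_p = P(X₂Y)·P(PQ₂)² / P(J)² = (0.0225)·(1.33)² / (0.00947)² = 444
ΔG = RT ln(Q_p/K_p) = (8.314 J mol⁻¹ K⁻¹)(600 K) × ln(444/44.3)
   = (4.988 kJ/mol)(2.305) = 11.5 kJ/mol
ΔG > 0, so the forward reaction is non-spontaneous (proceeds in reverse).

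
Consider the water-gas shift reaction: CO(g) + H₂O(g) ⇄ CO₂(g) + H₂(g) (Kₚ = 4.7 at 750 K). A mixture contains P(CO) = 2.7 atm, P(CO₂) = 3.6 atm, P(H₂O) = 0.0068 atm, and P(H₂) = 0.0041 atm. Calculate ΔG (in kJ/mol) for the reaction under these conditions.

ΔG = -11.0 kJ/mol

Qₚ = P(CO₂)·P(H₂) / (P(CO)·P(H₂O)) = (3.6)·(0.0041) / ((2.7)·(0.0068)) = 0.804
ΔG = RT ln(Qₚ/Kₚ) = (8.314 J mol⁻¹ K⁻¹)(750 K) × ln(0.804/4.7)
   = (6.236 kJ/mol)(-1.766) = -11.0 kJ/mol
ΔG < 0, so the forward reaction is spontaneous (proceeds forward).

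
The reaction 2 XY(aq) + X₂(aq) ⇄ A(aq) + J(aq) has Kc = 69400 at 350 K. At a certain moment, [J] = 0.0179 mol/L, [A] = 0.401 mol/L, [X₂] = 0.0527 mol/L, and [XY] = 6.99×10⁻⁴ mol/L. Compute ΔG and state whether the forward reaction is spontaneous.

Qc = [A]·[J] / ([XY]²·[X₂]) = (0.401)·(0.0179) / ((6.99×10⁻⁴)²·(0.0527)) = 2.79×10⁵
ΔG = RT ln(Qc/Kc) = (8.314 J mol⁻¹ K⁻¹)(350 K) × ln(2.79×10⁵/69400)
   = (2.910 kJ/mol)(1.391) = 4.05 kJ/mol
ΔG > 0, so the forward reaction is non-spontaneous (proceeds in reverse).

ΔG = 4.05 kJ/mol; the forward reaction is non-spontaneous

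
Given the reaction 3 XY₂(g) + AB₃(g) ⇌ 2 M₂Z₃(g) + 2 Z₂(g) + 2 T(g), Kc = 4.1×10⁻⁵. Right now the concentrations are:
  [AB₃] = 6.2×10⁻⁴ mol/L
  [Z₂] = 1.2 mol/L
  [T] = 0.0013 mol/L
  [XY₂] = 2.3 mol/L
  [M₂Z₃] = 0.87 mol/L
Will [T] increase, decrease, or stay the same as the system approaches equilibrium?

decrease

Qc = [M₂Z₃]²·[Z₂]²·[T]² / ([XY₂]³·[AB₃]) = (0.87)²·(1.2)²·(0.0013)² / ((2.3)³·(6.2×10⁻⁴)) = 2.4×10⁻⁴
Qc = 2.4×10⁻⁴ > Kc = 4.1×10⁻⁵: net reverse reaction.
T is a product, so it decreases.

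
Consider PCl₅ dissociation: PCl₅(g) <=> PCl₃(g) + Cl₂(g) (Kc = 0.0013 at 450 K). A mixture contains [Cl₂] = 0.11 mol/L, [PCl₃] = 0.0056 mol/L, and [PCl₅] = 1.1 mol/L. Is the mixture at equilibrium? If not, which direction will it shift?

Qc = [PCl₃]·[Cl₂] / [PCl₅] = (0.0056)·(0.11) / (1.1) = 5.6×10⁻⁴
Qc = 5.6×10⁻⁴ < Kc = 0.0013: net forward reaction.

no; Q < K, reaction proceeds forward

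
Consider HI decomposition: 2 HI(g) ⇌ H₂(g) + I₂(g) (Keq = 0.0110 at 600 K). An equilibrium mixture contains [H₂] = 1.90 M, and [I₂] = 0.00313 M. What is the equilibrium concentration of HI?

At equilibrium, Keq = [H₂]·[I₂] / [HI]² = 0.0110.
(1.90)·(0.00313) / ([HI])² = 0.0110
[HI]² = 0.541 ⇒ [HI] = 0.735 M

[HI] = 0.735 M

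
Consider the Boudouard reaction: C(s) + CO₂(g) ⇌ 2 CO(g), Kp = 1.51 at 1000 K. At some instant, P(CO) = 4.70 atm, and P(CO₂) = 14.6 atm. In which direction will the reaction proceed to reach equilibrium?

at equilibrium

(C is a pure solid — omitted from Qp.)
Qp = P(CO)² / P(CO₂) = (4.70)² / (14.6) = 1.51
Qp = 1.51 = Kp, so the system is already at equilibrium.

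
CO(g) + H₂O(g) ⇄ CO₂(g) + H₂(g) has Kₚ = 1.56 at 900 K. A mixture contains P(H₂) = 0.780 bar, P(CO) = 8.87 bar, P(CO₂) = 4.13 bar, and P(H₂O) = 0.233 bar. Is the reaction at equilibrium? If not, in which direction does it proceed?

at equilibrium

Qₚ = P(CO₂)·P(H₂) / (P(CO)·P(H₂O)) = (4.13)·(0.780) / ((8.87)·(0.233)) = 1.56
Qₚ = 1.56 = Kₚ, so the system is already at equilibrium.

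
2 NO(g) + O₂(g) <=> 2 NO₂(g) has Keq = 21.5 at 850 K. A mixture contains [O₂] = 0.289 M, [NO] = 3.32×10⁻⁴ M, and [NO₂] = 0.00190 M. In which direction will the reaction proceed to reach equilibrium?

toward reactants

Q = [NO₂]² / ([NO]²·[O₂]) = (0.00190)² / ((3.32×10⁻⁴)²·(0.289)) = 113
Q = 113 > Keq = 21.5, so the reverse reaction proceeds.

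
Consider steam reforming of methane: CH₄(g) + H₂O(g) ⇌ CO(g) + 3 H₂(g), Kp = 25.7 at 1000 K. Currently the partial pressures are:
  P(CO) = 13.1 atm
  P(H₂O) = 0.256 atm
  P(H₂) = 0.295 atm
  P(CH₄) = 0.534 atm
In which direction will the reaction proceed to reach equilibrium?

Qp = P(CO)·P(H₂)³ / (P(CH₄)·P(H₂O)) = (13.1)·(0.295)³ / ((0.534)·(0.256)) = 2.46
Qp = 2.46 < Kp = 25.7, so the forward reaction proceeds.

in the forward direction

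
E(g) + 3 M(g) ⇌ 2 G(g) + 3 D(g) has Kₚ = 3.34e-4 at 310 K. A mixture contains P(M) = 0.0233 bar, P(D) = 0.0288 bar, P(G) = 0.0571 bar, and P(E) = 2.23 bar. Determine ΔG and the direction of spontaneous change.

Qₚ = P(G)²·P(D)³ / (P(E)·P(M)³) = (0.0571)²·(0.0288)³ / ((2.23)·(0.0233)³) = 0.00276
ΔG = RT ln(Qₚ/Kₚ) = (8.314 J mol⁻¹ K⁻¹)(310 K) × ln(0.00276/3.34e-4)
   = (2.577 kJ/mol)(2.112) = 5.44 kJ/mol
ΔG > 0, so the forward reaction is non-spontaneous (proceeds in reverse).

ΔG = 5.44 kJ/mol; the forward reaction is non-spontaneous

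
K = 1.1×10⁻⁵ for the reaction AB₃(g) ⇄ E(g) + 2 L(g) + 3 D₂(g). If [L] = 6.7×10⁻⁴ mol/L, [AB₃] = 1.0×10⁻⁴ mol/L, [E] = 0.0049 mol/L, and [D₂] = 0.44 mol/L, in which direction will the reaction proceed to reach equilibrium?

Q = [E]·[L]²·[D₂]³ / [AB₃] = (0.0049)·(6.7×10⁻⁴)²·(0.44)³ / (1.0×10⁻⁴) = 1.9×10⁻⁶
Q = 1.9×10⁻⁶ < K = 1.1×10⁻⁵, so the forward reaction proceeds.

to the right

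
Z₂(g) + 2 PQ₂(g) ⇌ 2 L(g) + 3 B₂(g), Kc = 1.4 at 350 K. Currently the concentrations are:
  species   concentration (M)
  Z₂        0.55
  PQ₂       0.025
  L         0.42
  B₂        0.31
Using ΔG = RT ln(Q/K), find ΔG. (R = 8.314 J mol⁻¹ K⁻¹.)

Qc = [L]²·[B₂]³ / ([Z₂]·[PQ₂]²) = (0.42)²·(0.31)³ / ((0.55)·(0.025)²) = 15.3
ΔG = RT ln(Qc/Kc) = (8.314 J mol⁻¹ K⁻¹)(350 K) × ln(15.3/1.4)
   = (2.910 kJ/mol)(2.391) = 6.96 kJ/mol
ΔG > 0, so the forward reaction is non-spontaneous (proceeds in reverse).

ΔG = 6.96 kJ/mol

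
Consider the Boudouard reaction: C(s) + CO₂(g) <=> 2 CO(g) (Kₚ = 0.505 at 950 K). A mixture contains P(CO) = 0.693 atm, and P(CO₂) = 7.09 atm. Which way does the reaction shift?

toward products

(C is a pure solid — omitted from Qₚ.)
Qₚ = P(CO)² / P(CO₂) = (0.693)² / (7.09) = 0.0677
Qₚ = 0.0677 < Kₚ = 0.505, so the forward reaction proceeds.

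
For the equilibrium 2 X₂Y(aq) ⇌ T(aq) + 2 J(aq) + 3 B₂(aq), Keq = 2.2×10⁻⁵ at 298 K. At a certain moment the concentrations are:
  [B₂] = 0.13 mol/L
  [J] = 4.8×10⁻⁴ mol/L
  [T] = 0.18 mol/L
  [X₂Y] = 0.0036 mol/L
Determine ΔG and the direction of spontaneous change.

Q = [T]·[J]²·[B₂]³ / [X₂Y]² = (0.18)·(4.8×10⁻⁴)²·(0.13)³ / (0.0036)² = 7.03×10⁻⁶
ΔG = RT ln(Q/Keq) = (8.314 J mol⁻¹ K⁻¹)(298 K) × ln(7.03×10⁻⁶/2.2×10⁻⁵)
   = (2.478 kJ/mol)(-1.141) = -2.83 kJ/mol
ΔG < 0, so the forward reaction is spontaneous (proceeds forward).

ΔG = -2.83 kJ/mol; the forward reaction is spontaneous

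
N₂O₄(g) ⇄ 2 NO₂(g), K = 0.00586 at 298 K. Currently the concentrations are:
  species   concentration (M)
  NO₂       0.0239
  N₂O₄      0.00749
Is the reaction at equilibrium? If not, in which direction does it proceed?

reverse (toward reactants)

Q = [NO₂]² / [N₂O₄] = (0.0239)² / (0.00749) = 0.0763
Q = 0.0763 > K = 0.00586, so the reverse reaction proceeds.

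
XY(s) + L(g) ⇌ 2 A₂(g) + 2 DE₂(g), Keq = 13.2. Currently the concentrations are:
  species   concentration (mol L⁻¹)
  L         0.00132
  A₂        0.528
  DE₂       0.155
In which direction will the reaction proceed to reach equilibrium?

(XY is a pure solid — omitted from Q.)
Q = [A₂]²·[DE₂]² / [L] = (0.528)²·(0.155)² / (0.00132) = 5.07
Q = 5.07 < Keq = 13.2, so the forward reaction proceeds.

forward (toward products)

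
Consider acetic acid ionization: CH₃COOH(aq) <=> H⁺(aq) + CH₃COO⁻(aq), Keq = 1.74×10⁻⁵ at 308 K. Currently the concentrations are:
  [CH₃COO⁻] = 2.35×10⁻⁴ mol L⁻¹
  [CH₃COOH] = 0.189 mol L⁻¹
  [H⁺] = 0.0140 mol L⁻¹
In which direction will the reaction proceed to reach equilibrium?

Q = [H⁺]·[CH₃COO⁻] / [CH₃COOH] = (0.0140)·(2.35×10⁻⁴) / (0.189) = 1.74×10⁻⁵
Q = 1.74×10⁻⁵ = Keq, so the system is already at equilibrium.

neither direction; the system is at equilibrium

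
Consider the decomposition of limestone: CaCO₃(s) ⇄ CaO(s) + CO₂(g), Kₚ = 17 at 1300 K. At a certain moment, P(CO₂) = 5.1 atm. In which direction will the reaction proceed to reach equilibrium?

(CaCO₃, CaO are pure solids — omitted from Qₚ.)
Qₚ = P(CO₂) = 5.1
Qₚ = 5.1 < Kₚ = 17, so the forward reaction proceeds.

forward (toward products)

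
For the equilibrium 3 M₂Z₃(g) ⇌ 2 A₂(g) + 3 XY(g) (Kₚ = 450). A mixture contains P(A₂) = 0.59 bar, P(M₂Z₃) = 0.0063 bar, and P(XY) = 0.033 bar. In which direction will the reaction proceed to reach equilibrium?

in the forward direction

Qₚ = P(A₂)²·P(XY)³ / P(M₂Z₃)³ = (0.59)²·(0.033)³ / (0.0063)³ = 50
Qₚ = 50 < Kₚ = 450, so the forward reaction proceeds.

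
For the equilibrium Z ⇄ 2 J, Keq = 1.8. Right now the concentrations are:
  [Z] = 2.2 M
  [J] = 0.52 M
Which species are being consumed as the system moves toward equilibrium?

Z (reactants)

Q = [J]² / [Z] = (0.52)² / (2.2) = 0.12
Q = 0.12 < Keq = 1.8: net forward reaction.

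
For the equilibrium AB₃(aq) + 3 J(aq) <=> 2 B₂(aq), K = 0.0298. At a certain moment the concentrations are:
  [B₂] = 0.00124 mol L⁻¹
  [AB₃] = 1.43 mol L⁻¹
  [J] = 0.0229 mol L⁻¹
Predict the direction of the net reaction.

Q = [B₂]² / ([AB₃]·[J]³) = (0.00124)² / ((1.43)·(0.0229)³) = 0.0895
Q = 0.0895 > K = 0.0298, so the reverse reaction proceeds.

in the reverse direction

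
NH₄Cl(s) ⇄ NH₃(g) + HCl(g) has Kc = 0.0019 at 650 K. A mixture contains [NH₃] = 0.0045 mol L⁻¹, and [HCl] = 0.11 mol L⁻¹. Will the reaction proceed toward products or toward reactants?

forward (toward products)

(NH₄Cl is a pure solid — omitted from Qc.)
Qc = [NH₃]·[HCl] = (0.0045)·(0.11) = 5.0e-4
Qc = 5.0e-4 < Kc = 0.0019, so the forward reaction proceeds.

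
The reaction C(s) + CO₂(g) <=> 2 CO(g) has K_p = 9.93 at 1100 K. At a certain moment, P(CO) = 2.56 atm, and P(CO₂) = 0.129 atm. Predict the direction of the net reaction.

(C is a pure solid — omitted from Q_p.)
Q_p = P(CO)² / P(CO₂) = (2.56)² / (0.129) = 50.8
Q_p = 50.8 > K_p = 9.93, so the reverse reaction proceeds.

in the reverse direction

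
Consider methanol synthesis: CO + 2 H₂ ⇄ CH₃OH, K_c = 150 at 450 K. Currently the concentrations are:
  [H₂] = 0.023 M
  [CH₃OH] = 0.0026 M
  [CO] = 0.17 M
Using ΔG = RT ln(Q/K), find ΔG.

ΔG = -6.16 kJ/mol

Q_c = [CH₃OH] / ([CO]·[H₂]²) = (0.0026) / ((0.17)·(0.023)²) = 28.9
ΔG = RT ln(Q_c/K_c) = (8.314 J mol⁻¹ K⁻¹)(450 K) × ln(28.9/150)
   = (3.741 kJ/mol)(-1.647) = -6.16 kJ/mol
ΔG < 0, so the forward reaction is spontaneous (proceeds forward).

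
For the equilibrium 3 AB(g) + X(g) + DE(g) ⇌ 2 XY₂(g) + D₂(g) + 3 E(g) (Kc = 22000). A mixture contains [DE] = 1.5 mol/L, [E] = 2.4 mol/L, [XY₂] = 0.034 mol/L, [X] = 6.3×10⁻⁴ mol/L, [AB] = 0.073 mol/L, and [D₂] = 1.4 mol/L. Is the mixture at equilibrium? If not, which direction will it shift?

Qc = [XY₂]²·[D₂]·[E]³ / ([AB]³·[X]·[DE]) = (0.034)²·(1.4)·(2.4)³ / ((0.073)³·(6.3×10⁻⁴)·(1.5)) = 61000
Qc = 61000 > Kc = 22000: net reverse reaction.

no; Q > K, reaction proceeds in reverse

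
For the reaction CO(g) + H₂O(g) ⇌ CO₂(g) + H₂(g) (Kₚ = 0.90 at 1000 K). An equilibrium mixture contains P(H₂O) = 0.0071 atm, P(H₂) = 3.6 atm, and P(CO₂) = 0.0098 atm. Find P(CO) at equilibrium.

P(CO) = 5.5 atm

At equilibrium, Kₚ = P(CO₂)·P(H₂) / (P(CO)·P(H₂O)) = 0.90.
(0.0098)·(3.6) / ((P(CO))·(0.0071)) = 0.90
P(CO) = 5.52 = 5.5 atm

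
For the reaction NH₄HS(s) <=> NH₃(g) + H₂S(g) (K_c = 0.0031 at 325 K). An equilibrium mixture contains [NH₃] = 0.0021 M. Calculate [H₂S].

(NH₄HS is a pure solid — omitted from K_c.)
At equilibrium, K_c = [NH₃]·[H₂S] = 0.0031.
(0.0021)·([H₂S]) = 0.0031
[H₂S] = 1.48 = 1.5 M

[H₂S] = 1.5 M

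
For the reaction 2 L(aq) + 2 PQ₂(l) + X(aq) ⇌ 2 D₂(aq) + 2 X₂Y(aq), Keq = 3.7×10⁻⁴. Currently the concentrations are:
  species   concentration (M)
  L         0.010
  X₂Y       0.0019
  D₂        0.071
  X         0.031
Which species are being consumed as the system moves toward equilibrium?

D₂, X₂Y (products)

(PQ₂ is a pure liquid — omitted from Q.)
Q = [D₂]²·[X₂Y]² / ([L]²·[X]) = (0.071)²·(0.0019)² / ((0.010)²·(0.031)) = 0.0059
Q = 0.0059 > Keq = 3.7×10⁻⁴: net reverse reaction.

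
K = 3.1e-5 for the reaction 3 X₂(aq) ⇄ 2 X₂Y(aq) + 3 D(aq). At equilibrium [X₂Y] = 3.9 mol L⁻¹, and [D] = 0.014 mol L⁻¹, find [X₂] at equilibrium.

[X₂] = 1.1 mol L⁻¹

At equilibrium, K = [X₂Y]²·[D]³ / [X₂]³ = 3.1e-5.
(3.9)²·(0.014)³ / ([X₂])³ = 3.1e-5
[X₂]³ = 1.35 ⇒ [X₂] = 1.1 mol L⁻¹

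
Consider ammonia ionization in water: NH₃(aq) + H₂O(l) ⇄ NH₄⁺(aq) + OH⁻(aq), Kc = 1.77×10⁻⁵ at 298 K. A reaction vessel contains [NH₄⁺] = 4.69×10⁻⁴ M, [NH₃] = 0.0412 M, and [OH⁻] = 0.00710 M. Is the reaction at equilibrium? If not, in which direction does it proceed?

(H₂O is a pure liquid — omitted from Qc.)
Qc = [NH₄⁺]·[OH⁻] / [NH₃] = (4.69×10⁻⁴)·(0.00710) / (0.0412) = 8.08×10⁻⁵
Qc = 8.08×10⁻⁵ > Kc = 1.77×10⁻⁵, so the reverse reaction proceeds.

to the left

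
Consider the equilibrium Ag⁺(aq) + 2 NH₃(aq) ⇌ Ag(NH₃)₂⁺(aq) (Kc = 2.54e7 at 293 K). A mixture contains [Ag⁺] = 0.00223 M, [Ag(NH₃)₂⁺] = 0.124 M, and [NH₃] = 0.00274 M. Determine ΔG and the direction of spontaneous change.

ΔG = -3.00 kJ/mol; the forward reaction is spontaneous

Qc = [Ag(NH₃)₂⁺] / ([Ag⁺]·[NH₃]²) = (0.124) / ((0.00223)·(0.00274)²) = 7.41e6
ΔG = RT ln(Qc/Kc) = (8.314 J mol⁻¹ K⁻¹)(293 K) × ln(7.41e6/2.54e7)
   = (2.436 kJ/mol)(-1.232) = -3.00 kJ/mol
ΔG < 0, so the forward reaction is spontaneous (proceeds forward).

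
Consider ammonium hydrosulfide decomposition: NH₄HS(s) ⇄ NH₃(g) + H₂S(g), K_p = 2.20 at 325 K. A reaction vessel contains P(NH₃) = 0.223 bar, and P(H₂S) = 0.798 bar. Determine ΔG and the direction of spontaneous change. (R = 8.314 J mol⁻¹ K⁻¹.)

(NH₄HS is a pure solid — omitted from Q_p.)
Q_p = P(NH₃)·P(H₂S) = (0.223)·(0.798) = 0.178
ΔG = RT ln(Q_p/K_p) = (8.314 J mol⁻¹ K⁻¹)(325 K) × ln(0.178/2.20)
   = (2.702 kJ/mol)(-2.514) = -6.79 kJ/mol
ΔG < 0, so the forward reaction is spontaneous (proceeds forward).

ΔG = -6.79 kJ/mol; the forward reaction is spontaneous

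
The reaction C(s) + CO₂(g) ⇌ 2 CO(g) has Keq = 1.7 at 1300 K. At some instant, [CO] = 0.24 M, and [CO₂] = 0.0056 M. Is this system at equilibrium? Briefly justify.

no; Q > K, reaction proceeds in reverse

(C is a pure solid — omitted from Q.)
Q = [CO]² / [CO₂] = (0.24)² / (0.0056) = 10
Q = 10 > Keq = 1.7: net reverse reaction.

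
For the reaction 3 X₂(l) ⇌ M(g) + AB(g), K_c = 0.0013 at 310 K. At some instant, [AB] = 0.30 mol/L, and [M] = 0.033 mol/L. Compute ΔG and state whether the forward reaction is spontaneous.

(X₂ is a pure liquid — omitted from Q_c.)
Q_c = [M]·[AB] = (0.033)·(0.30) = 0.00990
ΔG = RT ln(Q_c/K_c) = (8.314 J mol⁻¹ K⁻¹)(310 K) × ln(0.00990/0.0013)
   = (2.577 kJ/mol)(2.030) = 5.23 kJ/mol
ΔG > 0, so the forward reaction is non-spontaneous (proceeds in reverse).

ΔG = 5.23 kJ/mol; the forward reaction is non-spontaneous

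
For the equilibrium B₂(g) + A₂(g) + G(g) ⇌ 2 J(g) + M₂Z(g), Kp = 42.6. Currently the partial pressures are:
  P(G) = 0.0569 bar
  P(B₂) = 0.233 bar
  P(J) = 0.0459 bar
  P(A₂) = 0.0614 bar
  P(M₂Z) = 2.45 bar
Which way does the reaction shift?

Qp = P(J)²·P(M₂Z) / (P(B₂)·P(A₂)·P(G)) = (0.0459)²·(2.45) / ((0.233)·(0.0614)·(0.0569)) = 6.34
Qp = 6.34 < Kp = 42.6, so the forward reaction proceeds.

to the right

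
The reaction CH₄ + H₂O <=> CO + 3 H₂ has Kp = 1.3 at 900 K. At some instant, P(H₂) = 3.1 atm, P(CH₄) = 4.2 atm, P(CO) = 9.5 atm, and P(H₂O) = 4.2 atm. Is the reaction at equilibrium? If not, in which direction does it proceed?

Qp = P(CO)·P(H₂)³ / (P(CH₄)·P(H₂O)) = (9.5)·(3.1)³ / ((4.2)·(4.2)) = 16
Qp = 16 > Kp = 1.3, so the reverse reaction proceeds.

to the left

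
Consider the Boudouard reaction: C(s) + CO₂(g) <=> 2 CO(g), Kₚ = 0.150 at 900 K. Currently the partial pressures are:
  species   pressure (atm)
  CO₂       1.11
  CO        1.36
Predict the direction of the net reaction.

in the reverse direction

(C is a pure solid — omitted from Qₚ.)
Qₚ = P(CO)² / P(CO₂) = (1.36)² / (1.11) = 1.67
Qₚ = 1.67 > Kₚ = 0.150, so the reverse reaction proceeds.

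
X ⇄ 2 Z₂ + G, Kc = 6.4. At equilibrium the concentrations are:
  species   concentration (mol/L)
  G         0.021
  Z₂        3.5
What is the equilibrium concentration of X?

At equilibrium, Kc = [Z₂]²·[G] / [X] = 6.4.
(3.5)²·(0.021) / ([X]) = 6.4
[X] = 0.0402 = 0.040 mol/L

[X] = 0.040 mol/L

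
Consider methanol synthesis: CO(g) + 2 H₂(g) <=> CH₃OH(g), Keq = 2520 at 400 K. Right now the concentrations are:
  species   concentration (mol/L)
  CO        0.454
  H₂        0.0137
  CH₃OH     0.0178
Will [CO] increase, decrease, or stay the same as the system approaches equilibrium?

Q = [CH₃OH] / ([CO]·[H₂]²) = (0.0178) / ((0.454)·(0.0137)²) = 209
Q = 209 < Keq = 2520: net forward reaction.
CO is a reactant, so it decreases.

decrease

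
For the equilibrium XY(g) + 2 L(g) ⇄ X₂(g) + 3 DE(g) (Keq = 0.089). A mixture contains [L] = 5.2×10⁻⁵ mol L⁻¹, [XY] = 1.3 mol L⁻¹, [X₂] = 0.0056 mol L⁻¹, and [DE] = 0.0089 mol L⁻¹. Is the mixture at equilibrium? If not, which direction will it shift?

Q = [X₂]·[DE]³ / ([XY]·[L]²) = (0.0056)·(0.0089)³ / ((1.3)·(5.2×10⁻⁵)²) = 1.1
Q = 1.1 > Keq = 0.089: net reverse reaction.

no; Q > K, reaction proceeds in reverse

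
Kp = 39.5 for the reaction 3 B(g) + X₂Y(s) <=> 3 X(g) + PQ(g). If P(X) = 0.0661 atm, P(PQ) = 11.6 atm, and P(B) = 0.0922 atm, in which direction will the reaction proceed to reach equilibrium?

(X₂Y is a pure solid — omitted from Qp.)
Qp = P(X)³·P(PQ) / P(B)³ = (0.0661)³·(11.6) / (0.0922)³ = 4.27
Qp = 4.27 < Kp = 39.5, so the forward reaction proceeds.

in the forward direction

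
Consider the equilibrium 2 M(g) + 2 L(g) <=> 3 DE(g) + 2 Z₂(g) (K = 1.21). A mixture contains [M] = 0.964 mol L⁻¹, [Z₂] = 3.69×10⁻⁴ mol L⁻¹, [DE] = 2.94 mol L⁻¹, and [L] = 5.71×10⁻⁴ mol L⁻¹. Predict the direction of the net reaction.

reverse (toward reactants)

Q = [DE]³·[Z₂]² / ([M]²·[L]²) = (2.94)³·(3.69×10⁻⁴)² / ((0.964)²·(5.71×10⁻⁴)²) = 11.4
Q = 11.4 > K = 1.21, so the reverse reaction proceeds.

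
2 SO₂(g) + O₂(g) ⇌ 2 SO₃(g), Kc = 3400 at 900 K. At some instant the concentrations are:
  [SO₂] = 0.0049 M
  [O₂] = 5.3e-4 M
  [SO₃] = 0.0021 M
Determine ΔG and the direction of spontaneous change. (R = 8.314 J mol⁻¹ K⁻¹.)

Qc = [SO₃]² / ([SO₂]²·[O₂]) = (0.0021)² / ((0.0049)²·(5.3e-4)) = 347
ΔG = RT ln(Qc/Kc) = (8.314 J mol⁻¹ K⁻¹)(900 K) × ln(347/3400)
   = (7.483 kJ/mol)(-2.282) = -17.1 kJ/mol
ΔG < 0, so the forward reaction is spontaneous (proceeds forward).

ΔG = -17.1 kJ/mol; the forward reaction is spontaneous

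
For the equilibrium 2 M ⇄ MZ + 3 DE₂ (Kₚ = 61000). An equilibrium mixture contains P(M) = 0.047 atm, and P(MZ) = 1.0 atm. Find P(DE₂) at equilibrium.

P(DE₂) = 5.1 atm

At equilibrium, Kₚ = P(MZ)·P(DE₂)³ / P(M)² = 61000.
(1.0)·(P(DE₂))³ / (0.047)² = 61000
P(DE₂)³ = 135 ⇒ P(DE₂) = 5.1 atm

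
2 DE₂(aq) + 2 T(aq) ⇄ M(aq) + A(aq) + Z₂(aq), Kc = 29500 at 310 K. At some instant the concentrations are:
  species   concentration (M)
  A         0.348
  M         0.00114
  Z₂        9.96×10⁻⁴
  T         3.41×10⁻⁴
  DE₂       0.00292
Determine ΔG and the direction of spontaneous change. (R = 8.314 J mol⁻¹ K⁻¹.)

Qc = [M]·[A]·[Z₂] / ([DE₂]²·[T]²) = (0.00114)·(0.348)·(9.96×10⁻⁴) / ((0.00292)²·(3.41×10⁻⁴)²) = 3.99×10⁵
ΔG = RT ln(Qc/Kc) = (8.314 J mol⁻¹ K⁻¹)(310 K) × ln(3.99×10⁵/29500)
   = (2.577 kJ/mol)(2.605) = 6.71 kJ/mol
ΔG > 0, so the forward reaction is non-spontaneous (proceeds in reverse).

ΔG = 6.71 kJ/mol; the forward reaction is non-spontaneous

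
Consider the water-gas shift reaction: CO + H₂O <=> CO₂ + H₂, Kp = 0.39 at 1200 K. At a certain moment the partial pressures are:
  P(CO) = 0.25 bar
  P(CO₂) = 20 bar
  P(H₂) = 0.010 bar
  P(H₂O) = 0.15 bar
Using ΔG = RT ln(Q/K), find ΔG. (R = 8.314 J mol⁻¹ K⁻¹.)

ΔG = 26.1 kJ/mol

Qp = P(CO₂)·P(H₂) / (P(CO)·P(H₂O)) = (20)·(0.010) / ((0.25)·(0.15)) = 5.33
ΔG = RT ln(Qp/Kp) = (8.314 J mol⁻¹ K⁻¹)(1200 K) × ln(5.33/0.39)
   = (9.977 kJ/mol)(2.615) = 26.1 kJ/mol
ΔG > 0, so the forward reaction is non-spontaneous (proceeds in reverse).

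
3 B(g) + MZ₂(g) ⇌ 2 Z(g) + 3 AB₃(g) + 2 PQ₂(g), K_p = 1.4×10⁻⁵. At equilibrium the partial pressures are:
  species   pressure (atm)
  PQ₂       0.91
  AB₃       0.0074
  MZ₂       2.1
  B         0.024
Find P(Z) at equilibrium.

P(Z) = 0.035 atm

At equilibrium, K_p = P(Z)²·P(AB₃)³·P(PQ₂)² / (P(B)³·P(MZ₂)) = 1.4×10⁻⁵.
(P(Z))²·(0.0074)³·(0.91)² / ((0.024)³·(2.1)) = 1.4×10⁻⁵
P(Z)² = 0.00121 ⇒ P(Z) = 0.035 atm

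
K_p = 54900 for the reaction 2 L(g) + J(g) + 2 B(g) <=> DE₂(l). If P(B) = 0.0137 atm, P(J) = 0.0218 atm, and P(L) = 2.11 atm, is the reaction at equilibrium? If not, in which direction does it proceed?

(DE₂ is a pure liquid — omitted from Q_p.)
Q_p = 1 / (P(L)²·P(J)·P(B)²) = 1 / ((2.11)²·(0.0218)·(0.0137)²) = 54900
Q_p = 54900 = K_p, so the system is already at equilibrium.

neither direction; the system is at equilibrium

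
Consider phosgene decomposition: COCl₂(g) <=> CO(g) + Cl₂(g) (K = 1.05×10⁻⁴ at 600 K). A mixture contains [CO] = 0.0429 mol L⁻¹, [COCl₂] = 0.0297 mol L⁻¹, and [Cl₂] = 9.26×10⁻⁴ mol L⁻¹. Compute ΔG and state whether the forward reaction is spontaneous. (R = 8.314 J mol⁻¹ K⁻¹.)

ΔG = 12.7 kJ/mol; the forward reaction is non-spontaneous

Q = [CO]·[Cl₂] / [COCl₂] = (0.0429)·(9.26×10⁻⁴) / (0.0297) = 0.00134
ΔG = RT ln(Q/K) = (8.314 J mol⁻¹ K⁻¹)(600 K) × ln(0.00134/1.05×10⁻⁴)
   = (4.988 kJ/mol)(2.546) = 12.7 kJ/mol
ΔG > 0, so the forward reaction is non-spontaneous (proceeds in reverse).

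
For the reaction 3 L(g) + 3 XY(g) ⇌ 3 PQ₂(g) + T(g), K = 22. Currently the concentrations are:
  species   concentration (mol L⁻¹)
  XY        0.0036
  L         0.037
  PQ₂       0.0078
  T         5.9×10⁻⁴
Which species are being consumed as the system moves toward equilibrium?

Q = [PQ₂]³·[T] / ([L]³·[XY]³) = (0.0078)³·(5.9×10⁻⁴) / ((0.037)³·(0.0036)³) = 120
Q = 120 > K = 22: net reverse reaction.

PQ₂, T (products)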